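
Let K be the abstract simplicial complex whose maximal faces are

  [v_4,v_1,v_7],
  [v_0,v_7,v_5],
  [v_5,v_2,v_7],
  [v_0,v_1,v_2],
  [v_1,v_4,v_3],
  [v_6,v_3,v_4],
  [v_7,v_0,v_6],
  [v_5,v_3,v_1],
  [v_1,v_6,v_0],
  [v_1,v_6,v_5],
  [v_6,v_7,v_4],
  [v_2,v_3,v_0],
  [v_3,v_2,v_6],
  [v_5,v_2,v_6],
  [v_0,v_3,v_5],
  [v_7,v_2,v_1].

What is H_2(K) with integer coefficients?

K has 8 vertices, 24 edges, 16 triangles.
rank ∂_2 = 15, rank ∂_3 = 0 ⇒ b_2 = 16 − 15 − 0 = 1. So H_2 ≅ Z.

H_2 ≅ Z.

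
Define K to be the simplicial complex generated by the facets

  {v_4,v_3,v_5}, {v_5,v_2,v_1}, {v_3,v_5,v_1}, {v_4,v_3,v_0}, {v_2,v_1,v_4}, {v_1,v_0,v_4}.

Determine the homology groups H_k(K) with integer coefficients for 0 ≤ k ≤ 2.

Fix the vertex order v_0 < v_1 < v_2 < v_3 < v_4 < v_5 and write every simplex with vertices in increasing order. Then dim K = 2 and the simplices of K are:

  0-simplices (6): [v_0], [v_1], [v_2], [v_3], [v_4], [v_5]
  1-simplices (12): [v_0,v_1], [v_0,v_3], [v_0,v_4], [v_1,v_2], [v_1,v_3], [v_1,v_4], [v_1,v_5], [v_2,v_4], [v_2,v_5], [v_3,v_4], [v_3,v_5], [v_4,v_5]
  2-simplices (6): [v_0,v_1,v_4], [v_0,v_3,v_4], [v_1,v_2,v_4], [v_1,v_2,v_5], [v_1,v_3,v_5], [v_3,v_4,v_5]

so the chain groups are C_0 ≅ Z^6, C_1 ≅ Z^12, C_2 ≅ Z^6.

The boundary map ∂_1: C_1 → C_0 sends each edge [p,q] (with p < q) to q − p. For instance
  ∂[v_0,v_1] = [v_1] − [v_0].
This gives a 6×12 integer matrix of rank 5; reducing to Smith normal form yields diagonal entries (1,1,1,1,1).

The boundary map ∂_2: C_2 → C_1 maps a triangle to the signed sum of its edges. For instance
  ∂[v_3,v_4,v_5] = [v_4,v_5] − [v_3,v_5] + [v_3,v_4],
  ∂[v_0,v_3,v_4] = [v_3,v_4] − [v_0,v_4] + [v_0,v_3].
This gives a 12×6 integer matrix of rank 6; reducing to Smith normal form yields diagonal entries (1,1,1,1,1,1).

Computing H_k = (kernel of ∂_k) / (image of ∂_{k+1}):

  H_0: rank C_0 − rank ∂_1 = 6 − 5 = 1, and the invariant factors of ∂_1 are all 1, so H_0 = Z.
  H_1: rank ker ∂_1 − rank ∂_2 = (12 − 5) − 6 = 1, and the invariant factors of ∂_2 are all 1, so H_1 = Z.
  H_2: rank ker ∂_2 − rank ∂_3 = (6 − 6) − 0 = 0, and there is no ∂_3, so H_2 = 0.

As a check, the Euler characteristic is 6 − 12 + 6 = 0, which agrees with 1 − 1 + 0 = 0.

H_0 ≅ Z,  H_1 ≅ Z,  H_2 = 0.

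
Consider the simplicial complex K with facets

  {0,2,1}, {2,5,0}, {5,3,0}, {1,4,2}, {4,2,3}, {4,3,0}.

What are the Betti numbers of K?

b_0 = 1, b_1 = 1, b_2 = 0.

We work with the vertex ordering 0 < 1 < 2 < 3 < 4 < 5. The simplices of K, each written with vertices in increasing order, are:

  0-simplices (6): [0], [1], [2], [3], [4], [5]
  1-simplices (12): [0,1], [0,2], [0,3], [0,4], [0,5], [1,2], [1,4], [2,3], [2,4], [2,5], [3,4], [3,5]
  2-simplices (6): [0,1,2], [0,2,5], [0,3,4], [0,3,5], [1,2,4], [2,3,4]

so the chain groups are C_0 ≅ Z^6, C_1 ≅ Z^12, C_2 ≅ Z^6.

The boundary map ∂_1: C_1 → C_0 sends each edge [p,q] (with p < q) to q − p. For instance
  ∂[1,2] = [2] − [1].
This gives a 6×12 integer matrix of rank 5; reducing to Smith normal form yields diagonal entries (1,1,1,1,1).

∂_2: C_2 → C_1 maps a triangle to the signed sum of its edges. For instance
  ∂[2,3,4] = [3,4] − [2,4] + [2,3],
  ∂[0,3,4] = [3,4] − [0,4] + [0,3].
As a 12×6 matrix over Z this has rank 6, with invariant factors (1,1,1,1,1,1).

Reading off H_k = ker ∂_k / im ∂_{k+1}:

  H_0: rank C_0 − rank ∂_1 = 6 − 5 = 1, and the invariant factors of ∂_1 are all 1, so H_0 ≅ Z.
  H_1: rank ker ∂_1 − rank ∂_2 = (12 − 5) − 6 = 1, and the invariant factors of ∂_2 are all 1, so H_1 ≅ Z.
  H_2: rank ker ∂_2 − rank ∂_3 = (6 − 6) − 0 = 0, and there is no ∂_3, so H_2 ≅ 0.

As a check, the Euler characteristic is 6 − 12 + 6 = 0, which agrees with 1 − 1 + 0 = 0.

Hence the Betti numbers are b_0 = 1, b_1 = 1, b_2 = 0.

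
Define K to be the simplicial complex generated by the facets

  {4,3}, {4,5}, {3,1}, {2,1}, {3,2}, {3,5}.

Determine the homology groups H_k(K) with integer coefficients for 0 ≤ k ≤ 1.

H_0 = Z,  H_1 = Z^2.

K has 5 vertices, 6 edges.
rank ∂_0 = 0, rank ∂_1 = 4 ⇒ b_0 = 5 − 0 − 4 = 1; all invariant factors of ∂_1 are 1 so no torsion. So H_0 = Z.
rank ∂_1 = 4, rank ∂_2 = 0 ⇒ b_1 = 6 − 4 − 0 = 2. So H_1 = Z^2.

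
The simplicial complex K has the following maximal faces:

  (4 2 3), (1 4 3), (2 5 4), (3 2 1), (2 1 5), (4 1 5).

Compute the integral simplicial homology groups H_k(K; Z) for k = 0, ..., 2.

H_0 ≅ Z,  H_1 = 0,  H_2 ≅ Z.

Order the vertices as 1 < 2 < 3 < 4 < 5. Listing each simplex with vertices in this order, K has dimension 2 with simplices:

  0-simplices (5): [1], [2], [3], [4], [5]
  1-simplices (9): [1,2], [1,3], [1,4], [1,5], [2,3], [2,4], [2,5], [3,4], [4,5]
  2-simplices (6): [1,2,3], [1,2,5], [1,3,4], [1,4,5], [2,3,4], [2,4,5]

so the chain groups are C_0 ≅ Z^5, C_1 ≅ Z^9, C_2 ≅ Z^6.

The boundary map ∂_1: C_1 → C_0 maps an edge to its endpoints' difference, ∂[p,q] = q − p. For instance
  ∂[4,5] = [5] − [4].
The resulting 5×9 matrix has rank 4, and its Smith normal form has invariant factors (1,1,1,1).

∂_2: C_2 → C_1 sends each 2-simplex [p,q,r] to [q,r] − [p,r] + [p,q]. For instance
  ∂[1,2,5] = [2,5] − [1,5] + [1,2],
  ∂[2,4,5] = [4,5] − [2,5] + [2,4].
As a 9×6 matrix over Z this has rank 5, with invariant factors (1,1,1,1,1).

Reading off H_k = ker ∂_k / im ∂_{k+1}:

  H_0: rank C_0 − rank ∂_1 = 5 − 4 = 1, and the invariant factors of ∂_1 are all 1, so H_0 ≅ Z.
  H_1: rank ker ∂_1 − rank ∂_2 = (9 − 4) − 5 = 0, and the invariant factors of ∂_2 are all 1, so H_1 ≅ 0.
  H_2: rank ker ∂_2 − rank ∂_3 = (6 − 5) − 0 = 1, and there is no ∂_3, so H_2 ≅ Z.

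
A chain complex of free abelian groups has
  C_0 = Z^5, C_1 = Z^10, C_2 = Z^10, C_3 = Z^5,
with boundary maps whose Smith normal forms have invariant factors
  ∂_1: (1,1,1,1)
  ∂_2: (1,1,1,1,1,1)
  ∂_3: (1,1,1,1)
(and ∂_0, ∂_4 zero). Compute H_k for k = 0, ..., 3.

H_0: b_0 = 5 − 0 − 4 = 1; torsion from ∂_1 factors > 1: none. So H_0 ≅ Z.
H_1: b_1 = 10 − 4 − 6 = 0; torsion from ∂_2 factors > 1: none. So H_1 ≅ 0.
H_2: b_2 = 10 − 6 − 4 = 0; torsion from ∂_3 factors > 1: none. So H_2 ≅ 0.
H_3: b_3 = 5 − 4 − 0 = 1; torsion from ∂_4 factors > 1: none. So H_3 ≅ Z.

H_0 ≅ Z,  H_1 = 0,  H_2 = 0,  H_3 ≅ Z.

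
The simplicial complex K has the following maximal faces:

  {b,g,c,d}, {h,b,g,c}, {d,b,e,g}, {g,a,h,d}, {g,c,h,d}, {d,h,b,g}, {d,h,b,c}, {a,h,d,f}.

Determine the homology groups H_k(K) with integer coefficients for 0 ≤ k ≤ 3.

H_0 = Z,  H_1 = 0,  H_2 = 0,  H_3 = Z.

Take the total order a < b < c < d < e < f < g < h on the vertex set. Then K (dimension 3) consists of the simplices:

  0-simplices (8): a, b, c, d, e, f, g, h
  1-simplices (19): ad, af, ag, ah, bc, bd, be, bg, bh, cd, cg, ch, de, df, dg, dh, eg, fh, gh
  2-simplices (19): adf, adg, adh, afh, agh, bcd, bcg, bch, bde, bdg, bdh, beg, bgh, cdg, cdh, cgh, deg, dfh, dgh
  3-simplices (8): adfh, adgh, bcdg, bcdh, bcgh, bdeg, bdgh, cdgh

Hence C_0 ≅ Z^8, C_1 ≅ Z^19, C_2 ≅ Z^19, C_3 ≅ Z^8.

The boundary map ∂_1: C_1 → C_0 sends each edge [p,q] (with p < q) to q − p.
The 8×19 boundary matrix has rank 7 and Smith normal form diag(1,1,1,1,1,1,1).

∂_2: C_2 → C_1 acts by ∂[p,q,r] = [q,r] − [p,r] + [p,q]. For instance
  ∂dfh = fh − dh + df,
  ∂bgh = gh − bh + bg.
As a 19×19 matrix over Z this has rank 12, with invariant factors (1,1,1,1,1,1,1,1,1,1,1,1).

The boundary map ∂_3: C_3 → C_2 sends each 3-simplex σ to the alternating sum Σ_i (−1)^i (σ with its i-th vertex removed). For instance
  ∂cdgh = dgh − cgh + cdh − cdg,
  ∂adfh = dfh − afh + adh − adf.
As a 19×8 matrix over Z this has rank 7, with invariant factors (1,1,1,1,1,1,1).

Reading off H_k = ker ∂_k / im ∂_{k+1}:

  H_0: rank C_0 − rank ∂_1 = 8 − 7 = 1, and the invariant factors of ∂_1 are all 1, so H_0 ≅ Z.
  H_1: rank ker ∂_1 − rank ∂_2 = (19 − 7) − 12 = 0, and the invariant factors of ∂_2 are all 1, so H_1 ≅ 0.
  H_2: rank ker ∂_2 − rank ∂_3 = (19 − 12) − 7 = 0, and the invariant factors of ∂_3 are all 1, so H_2 ≅ 0.
  H_3: rank ker ∂_3 − rank ∂_4 = (8 − 7) − 0 = 1, and there is no ∂_4, so H_3 ≅ Z.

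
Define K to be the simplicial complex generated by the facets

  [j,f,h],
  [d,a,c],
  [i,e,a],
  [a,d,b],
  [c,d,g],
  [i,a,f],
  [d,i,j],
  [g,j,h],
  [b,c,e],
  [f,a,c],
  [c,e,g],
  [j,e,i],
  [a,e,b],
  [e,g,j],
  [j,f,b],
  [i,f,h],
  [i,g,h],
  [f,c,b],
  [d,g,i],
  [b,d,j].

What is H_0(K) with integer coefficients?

H_0 = Z.

Fix the vertex order a < b < c < d < e < f < g < h < i < j and write every simplex with vertices in increasing order. Then dim K = 2 and the simplices of K are:

  0-simplices (10): a, b, c, d, e, f, g, h, i, j
  1-simplices (30): ab, ac, ad, ae, af, ai, bc, bd, be, bf, bj, cd, ce, cf, cg, dg, di, dj, eg, ei, ej, fh, fi, fj, gh, gi, gj, hi, hj, ij
  2-simplices (20): abd, abe, acd, acf, aei, afi, bce, bcf, bdj, bfj, cdg, ceg, dgi, dij, egj, eij, fhi, fhj, ghi, ghj

giving chain groups C_0 ≅ Z^10, C_1 ≅ Z^30, C_2 ≅ Z^20.

The boundary map ∂_1: C_1 → C_0 sends each edge [p,q] (with p < q) to q − p. For instance
  ∂ai = i − a.
The 10×30 boundary matrix has rank 9 and Smith normal form diag(1,1,1,1,1,1,1,1,1).

∂_2: C_2 → C_1 sends each 2-simplex [p,q,r] to [q,r] − [p,r] + [p,q]. For instance
  ∂abd = bd − ad + ab,
  ∂ceg = eg − cg + ce.
This gives a 30×20 integer matrix of rank 20; reducing to Smith normal form yields diagonal entries (1,1,1,1,1,1,1,1,1,1,1,1,1,1,1,1,1,1,1,2).

Computing H_k = (kernel of ∂_k) / (image of ∂_{k+1}):

  H_0: rank C_0 − rank ∂_1 = 10 − 9 = 1, and the invariant factors of ∂_1 are all 1, so H_0 ≅ Z.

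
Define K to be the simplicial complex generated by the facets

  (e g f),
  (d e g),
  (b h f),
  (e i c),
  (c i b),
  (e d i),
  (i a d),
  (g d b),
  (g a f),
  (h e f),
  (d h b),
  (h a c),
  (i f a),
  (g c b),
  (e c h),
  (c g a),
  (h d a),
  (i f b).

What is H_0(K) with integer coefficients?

H_0 ≅ Z.

We work with the vertex ordering a < b < c < d < e < f < g < h < i. The simplices of K, each written with vertices in increasing order, are:

  0-simplices (9): a, b, c, d, e, f, g, h, i
  1-simplices (27): ac, ad, af, ag, ah, ai, bc, bd, bf, bg, bh, bi, ce, cg, ch, ci, de, dg, dh, di, ef, eg, eh, ei, fg, fh, fi
  2-simplices (18): acg, ach, adh, adi, afg, afi, bcg, bci, bdg, bdh, bfh, bfi, ceh, cei, deg, dei, efg, efh

Hence C_0 ≅ Z^9, C_1 ≅ Z^27, C_2 ≅ Z^18.

Boundary ∂_1: C_1 → C_0 sends each edge [p,q] (with p < q) to q − p. For instance
  ∂fi = i − f.
As a 9×27 matrix over Z this has rank 8, with invariant factors (1,1,1,1,1,1,1,1).

Boundary ∂_2: C_2 → C_1 maps a triangle to the signed sum of its edges. For instance
  ∂ach = ch − ah + ac,
  ∂acg = cg − ag + ac.
As a 27×18 matrix over Z this has rank 17, with invariant factors (1,1,1,1,1,1,1,1,1,1,1,1,1,1,1,1,1).

Computing H_k = (kernel of ∂_k) / (image of ∂_{k+1}):

  H_0: rank C_0 − rank ∂_1 = 9 − 8 = 1, and the invariant factors of ∂_1 are all 1, so H_0 ≅ Z.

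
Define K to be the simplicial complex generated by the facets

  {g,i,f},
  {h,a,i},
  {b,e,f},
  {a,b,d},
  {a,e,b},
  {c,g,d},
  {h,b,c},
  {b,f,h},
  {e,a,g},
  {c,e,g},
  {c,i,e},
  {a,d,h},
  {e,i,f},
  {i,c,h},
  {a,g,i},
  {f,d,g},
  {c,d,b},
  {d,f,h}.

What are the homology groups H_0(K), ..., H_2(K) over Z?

Fix the vertex order a < b < c < d < e < f < g < h < i and write every simplex with vertices in increasing order. Then dim K = 2 and the simplices of K are:

  0-simplices (9): a, b, c, d, e, f, g, h, i
  1-simplices (27): ab, ad, ae, ag, ah, ai, bc, bd, be, bf, bh, cd, ce, cg, ch, ci, df, dg, dh, ef, eg, ei, fg, fh, fi, gi, hi
  2-simplices (18): abd, abe, adh, aeg, agi, ahi, bcd, bch, bef, bfh, cdg, ceg, cei, chi, dfg, dfh, efi, fgi

giving chain groups C_0 ≅ Z^9, C_1 ≅ Z^27, C_2 ≅ Z^18.

Boundary ∂_1: C_1 → C_0 maps an edge to its endpoints' difference, ∂[p,q] = q − p. For instance
  ∂fh = h − f.
This gives a 9×27 integer matrix of rank 8; reducing to Smith normal form yields diagonal entries (1,1,1,1,1,1,1,1).

The boundary map ∂_2: C_2 → C_1 maps a triangle to the signed sum of its edges. For instance
  ∂adh = dh − ah + ad,
  ∂agi = gi − ai + ag.
As a 27×18 matrix over Z this has rank 18, with invariant factors (1,1,1,1,1,1,1,1,1,1,1,1,1,1,1,1,1,2).

Reading off H_k = ker ∂_k / im ∂_{k+1}:

  H_0: rank C_0 − rank ∂_1 = 9 − 8 = 1, and the invariant factors of ∂_1 are all 1, so H_0 = Z.
  H_1: rank ker ∂_1 − rank ∂_2 = (27 − 8) − 18 = 1, and ∂_2 has invariant factor 2 > 1, so H_1 = Z ⊕ Z/2.
  H_2: rank ker ∂_2 − rank ∂_3 = (18 − 18) − 0 = 0, and there is no ∂_3, so H_2 = 0.

H_0 ≅ Z,  H_1 ≅ Z ⊕ Z/2,  H_2 = 0.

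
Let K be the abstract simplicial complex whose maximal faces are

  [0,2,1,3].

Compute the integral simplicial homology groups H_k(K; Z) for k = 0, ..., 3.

H_0 = Z,  H_1 = 0,  H_2 = 0,  H_3 = 0.

Fix the vertex order 0 < 1 < 2 < 3 and write every simplex with vertices in increasing order. Then dim K = 3 and the simplices of K are:

  0-simplices (4): [0], [1], [2], [3]
  1-simplices (6): [0,1], [0,2], [0,3], [1,2], [1,3], [2,3]
  2-simplices (4): [0,1,2], [0,1,3], [0,2,3], [1,2,3]
  3-simplices (1): [0,1,2,3]

Hence C_0 ≅ Z^4, C_1 ≅ Z^6, C_2 ≅ Z^4, C_3 ≅ Z^1.

∂_1: C_1 → C_0 maps an edge to its endpoints' difference, ∂[p,q] = q − p. For instance
  ∂[0,1] = [1] − [0].
The resulting 4×6 matrix has rank 3, and its Smith normal form has invariant factors (1,1,1).

∂_2: C_2 → C_1 maps a triangle to the signed sum of its edges. For instance
  ∂[0,1,3] = [1,3] − [0,3] + [0,1],
  ∂[0,1,2] = [1,2] − [0,2] + [0,1].
The resulting 6×4 matrix has rank 3, and its Smith normal form has invariant factors (1,1,1).

∂_3: C_3 → C_2 sends each 3-simplex σ to the alternating sum Σ_i (−1)^i (σ with its i-th vertex removed). For instance
  ∂[0,1,2,3] = [1,2,3] − [0,2,3] + [0,1,3] − [0,1,2].
As a 4×1 matrix over Z this has rank 1, with invariant factors (1).

From H_k ≅ ker(∂_k) / im(∂_{k+1}) we obtain:

  H_0: rank C_0 − rank ∂_1 = 4 − 3 = 1, and the invariant factors of ∂_1 are all 1, so H_0 ≅ Z.
  H_1: rank ker ∂_1 − rank ∂_2 = (6 − 3) − 3 = 0, and the invariant factors of ∂_2 are all 1, so H_1 ≅ 0.
  H_2: rank ker ∂_2 − rank ∂_3 = (4 − 3) − 1 = 0, and the invariant factors of ∂_3 are all 1, so H_2 ≅ 0.
  H_3: rank ker ∂_3 − rank ∂_4 = (1 − 1) − 0 = 0, and there is no ∂_4, so H_3 ≅ 0.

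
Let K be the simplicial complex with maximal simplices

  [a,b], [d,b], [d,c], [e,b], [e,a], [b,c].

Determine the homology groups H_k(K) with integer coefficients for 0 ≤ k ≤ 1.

H_0 ≅ Z,  H_1 ≅ Z^2.

K has 5 vertices, 6 edges.
rank ∂_0 = 0, rank ∂_1 = 4 ⇒ b_0 = 5 − 0 − 4 = 1; all invariant factors of ∂_1 are 1 so no torsion. So H_0 ≅ Z.
rank ∂_1 = 4, rank ∂_2 = 0 ⇒ b_1 = 6 − 4 − 0 = 2. So H_1 ≅ Z^2.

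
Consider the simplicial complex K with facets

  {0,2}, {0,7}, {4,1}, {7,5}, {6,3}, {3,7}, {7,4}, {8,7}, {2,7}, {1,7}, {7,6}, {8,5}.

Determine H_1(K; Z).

Fix the vertex order 0 < 1 < 2 < 3 < 4 < 5 < 6 < 7 < 8 and write every simplex with vertices in increasing order. Then dim K = 1 and the simplices of K are:

  0-simplices (9): [0], [1], [2], [3], [4], [5], [6], [7], [8]
  1-simplices (12): [0,2], [0,7], [1,4], [1,7], [2,7], [3,6], [3,7], [4,7], [5,7], [5,8], [6,7], [7,8]

so the chain groups are C_0 ≅ Z^9, C_1 ≅ Z^12.

∂_1: C_1 → C_0 is given by ∂[p,q] = [q] − [p]. For instance
  ∂[1,4] = [4] − [1].
The 9×12 boundary matrix has rank 8 and Smith normal form diag(1,1,1,1,1,1,1,1).

Now H_k = ker ∂_k / im ∂_{k+1}, so:

  H_1: rank ker ∂_1 − rank ∂_2 = (12 − 8) − 0 = 4, and there is no ∂_2, so H_1 ≅ Z^4.

H_1 = Z^4.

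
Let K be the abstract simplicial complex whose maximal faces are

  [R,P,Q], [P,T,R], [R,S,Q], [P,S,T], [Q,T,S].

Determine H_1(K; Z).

K has 5 vertices, 10 edges, 5 triangles.
rank ∂_1 = 4, rank ∂_2 = 5 ⇒ b_1 = 10 − 4 − 5 = 1; all invariant factors of ∂_2 are 1 so no torsion. So H_1 = Z.

H_1 = Z.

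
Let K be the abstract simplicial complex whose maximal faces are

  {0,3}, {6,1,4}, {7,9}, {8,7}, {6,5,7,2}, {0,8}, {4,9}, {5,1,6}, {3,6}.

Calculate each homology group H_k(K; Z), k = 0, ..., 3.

We work with the vertex ordering 0 < 1 < 2 < 3 < 4 < 5 < 6 < 7 < 8 < 9. The simplices of K, each written with vertices in increasing order, are:

  0-simplices (10): [0], [1], [2], [3], [4], [5], [6], [7], [8], [9]
  1-simplices (16): [0,3], [0,8], [1,4], [1,5], [1,6], [2,5], [2,6], [2,7], [3,6], [4,6], [4,9], [5,6], [5,7], [6,7], [7,8], [7,9]
  2-simplices (6): [1,4,6], [1,5,6], [2,5,6], [2,5,7], [2,6,7], [5,6,7]
  3-simplices (1): [2,5,6,7]

giving chain groups C_0 ≅ Z^10, C_1 ≅ Z^16, C_2 ≅ Z^6, C_3 ≅ Z^1.

Boundary ∂_1: C_1 → C_0 sends each edge [p,q] (with p < q) to q − p.
As a 10×16 matrix over Z this has rank 9, with invariant factors (1,1,1,1,1,1,1,1,1).

The boundary map ∂_2: C_2 → C_1 sends each 2-simplex [p,q,r] to [q,r] − [p,r] + [p,q]. For instance
  ∂[2,5,7] = [5,7] − [2,7] + [2,5],
  ∂[1,5,6] = [5,6] − [1,6] + [1,5].
This gives a 16×6 integer matrix of rank 5; reducing to Smith normal form yields diagonal entries (1,1,1,1,1).

∂_3: C_3 → C_2 sends each 3-simplex σ to the alternating sum Σ_i (−1)^i (σ with its i-th vertex removed). For instance
  ∂[2,5,6,7] = [5,6,7] − [2,6,7] + [2,5,7] − [2,5,6].
The 6×1 boundary matrix has rank 1 and Smith normal form diag(1).

Computing H_k = (kernel of ∂_k) / (image of ∂_{k+1}):

  H_0: rank C_0 − rank ∂_1 = 10 − 9 = 1, and the invariant factors of ∂_1 are all 1, so H_0 ≅ Z.
  H_1: rank ker ∂_1 − rank ∂_2 = (16 − 9) − 5 = 2, and the invariant factors of ∂_2 are all 1, so H_1 ≅ Z^2.
  H_2: rank ker ∂_2 − rank ∂_3 = (6 − 5) − 1 = 0, and the invariant factors of ∂_3 are all 1, so H_2 ≅ 0.
  H_3: rank ker ∂_3 − rank ∂_4 = (1 − 1) − 0 = 0, and there is no ∂_4, so H_3 ≅ 0.

H_0 = Z,  H_1 = Z^2,  H_2 = 0,  H_3 = 0.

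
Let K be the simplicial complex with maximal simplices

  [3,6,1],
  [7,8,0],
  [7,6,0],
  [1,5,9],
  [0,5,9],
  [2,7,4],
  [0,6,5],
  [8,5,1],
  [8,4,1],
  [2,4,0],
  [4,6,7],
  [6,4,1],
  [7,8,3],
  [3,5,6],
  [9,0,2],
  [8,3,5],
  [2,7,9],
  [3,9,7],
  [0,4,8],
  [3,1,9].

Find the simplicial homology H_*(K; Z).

Order the vertices as 0 < 1 < 2 < 3 < 4 < 5 < 6 < 7 < 8 < 9. Listing each simplex with vertices in this order, K has dimension 2 with simplices:

  0-simplices (10): [0], [1], [2], [3], [4], [5], [6], [7], [8], [9]
  1-simplices (30): (30 of them)
  2-simplices (20): (20 of them)

so the chain groups are C_0 ≅ Z^10, C_1 ≅ Z^30, C_2 ≅ Z^20.

∂_1: C_1 → C_0 sends each edge [p,q] (with p < q) to q − p. For instance
  ∂[3,5] = [5] − [3].
As a 10×30 matrix over Z this has rank 9, with invariant factors (1,1,1,1,1,1,1,1,1).

∂_2: C_2 → C_1 sends each 2-simplex [p,q,r] to [q,r] − [p,r] + [p,q]. For instance
  ∂[1,3,9] = [3,9] − [1,9] + [1,3],
  ∂[0,2,4] = [2,4] − [0,4] + [0,2].
This gives a 30×20 integer matrix of rank 20; reducing to Smith normal form yields diagonal entries (1,1,1,1,1,1,1,1,1,1,1,1,1,1,1,1,1,1,1,2).

Now H_k = ker ∂_k / im ∂_{k+1}, so:

  H_0: rank C_0 − rank ∂_1 = 10 − 9 = 1, and the invariant factors of ∂_1 are all 1, so H_0 = Z.
  H_1: rank ker ∂_1 − rank ∂_2 = (30 − 9) − 20 = 1, and ∂_2 has invariant factor 2 > 1, so H_1 = Z ⊕ Z/2.
  H_2: rank ker ∂_2 − rank ∂_3 = (20 − 20) − 0 = 0, and there is no ∂_3, so H_2 = 0.

As a check, the Euler characteristic is 10 − 30 + 20 = 0, which agrees with 1 − 1 + 0 = 0.
(K is a triangulation of the Klein bottle.)

H_0 ≅ Z,  H_1 ≅ Z ⊕ Z/2,  H_2 = 0.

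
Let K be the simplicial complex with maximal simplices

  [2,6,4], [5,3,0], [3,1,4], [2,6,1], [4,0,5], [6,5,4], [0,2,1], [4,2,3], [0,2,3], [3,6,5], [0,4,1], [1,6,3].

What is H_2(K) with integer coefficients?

Fix the vertex order 0 < 1 < 2 < 3 < 4 < 5 < 6 and write every simplex with vertices in increasing order. Then dim K = 2 and the simplices of K are:

  0-simplices (7): [0], [1], [2], [3], [4], [5], [6]
  1-simplices (18): [0,1], [0,2], [0,3], [0,4], [0,5], [1,2], [1,3], [1,4], [1,6], [2,3], [2,4], [2,6], [3,4], [3,5], [3,6], [4,5], [4,6], [5,6]
  2-simplices (12): [0,1,2], [0,1,4], [0,2,3], [0,3,5], [0,4,5], [1,2,6], [1,3,4], [1,3,6], [2,3,4], [2,4,6], [3,5,6], [4,5,6]

Hence C_0 ≅ Z^7, C_1 ≅ Z^18, C_2 ≅ Z^12.

Boundary ∂_1: C_1 → C_0 maps an edge to its endpoints' difference, ∂[p,q] = q − p. For instance
  ∂[5,6] = [6] − [5].
This gives a 7×18 integer matrix of rank 6; reducing to Smith normal form yields diagonal entries (1,1,1,1,1,1).

The boundary map ∂_2: C_2 → C_1 acts by ∂[p,q,r] = [q,r] − [p,r] + [p,q]. For instance
  ∂[2,4,6] = [4,6] − [2,6] + [2,4],
  ∂[0,1,4] = [1,4] − [0,4] + [0,1].
The resulting 18×12 matrix has rank 12, and its Smith normal form has invariant factors (1,1,1,1,1,1,1,1,1,1,1,2).

Reading off H_k = ker ∂_k / im ∂_{k+1}:

  H_2: rank ker ∂_2 − rank ∂_3 = (12 − 12) − 0 = 0, and there is no ∂_3, so H_2 ≅ 0.

H_2 = 0.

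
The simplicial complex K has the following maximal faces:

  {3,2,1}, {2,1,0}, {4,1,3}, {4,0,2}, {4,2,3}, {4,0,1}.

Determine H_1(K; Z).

H_1 ≅ 0.

Take the total order 0 < 1 < 2 < 3 < 4 on the vertex set. Then K (dimension 2) consists of the simplices:

  0-simplices (5): [0], [1], [2], [3], [4]
  1-simplices (9): [0,1], [0,2], [0,4], [1,2], [1,3], [1,4], [2,3], [2,4], [3,4]
  2-simplices (6): [0,1,2], [0,1,4], [0,2,4], [1,2,3], [1,3,4], [2,3,4]

giving chain groups C_0 ≅ Z^5, C_1 ≅ Z^9, C_2 ≅ Z^6.

The boundary map ∂_1: C_1 → C_0 sends each edge [p,q] (with p < q) to q − p.
The resulting 5×9 matrix has rank 4, and its Smith normal form has invariant factors (1,1,1,1).

The boundary map ∂_2: C_2 → C_1 maps a triangle to the signed sum of its edges. For instance
  ∂[0,1,2] = [1,2] − [0,2] + [0,1],
  ∂[1,2,3] = [2,3] − [1,3] + [1,2].
As a 9×6 matrix over Z this has rank 5, with invariant factors (1,1,1,1,1).

Computing H_k = (kernel of ∂_k) / (image of ∂_{k+1}):

  H_1: rank ker ∂_1 − rank ∂_2 = (9 − 4) − 5 = 0, and the invariant factors of ∂_2 are all 1, so H_1 ≅ 0.

(K is a triangulation of the 2-sphere S^2.)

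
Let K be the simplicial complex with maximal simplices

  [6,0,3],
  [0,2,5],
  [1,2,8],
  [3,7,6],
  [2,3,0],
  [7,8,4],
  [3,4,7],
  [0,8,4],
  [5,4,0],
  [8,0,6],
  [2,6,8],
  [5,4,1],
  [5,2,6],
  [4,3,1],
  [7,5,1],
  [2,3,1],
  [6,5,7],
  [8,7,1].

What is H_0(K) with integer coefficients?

H_0 ≅ Z.

We work with the vertex ordering 0 < 1 < 2 < 3 < 4 < 5 < 6 < 7 < 8. The simplices of K, each written with vertices in increasing order, are:

  0-simplices (9): [0], [1], [2], [3], [4], [5], [6], [7], [8]
  1-simplices (27): (27 of them)
  2-simplices (18): [0,2,3], [0,2,5], [0,3,6], [0,4,5], [0,4,8], [0,6,8], [1,2,3], [1,2,8], [1,3,4], [1,4,5], [1,5,7], [1,7,8], [2,5,6], [2,6,8], [3,4,7], [3,6,7], [4,7,8], [5,6,7]

so the chain groups are C_0 ≅ Z^9, C_1 ≅ Z^27, C_2 ≅ Z^18.

The boundary map ∂_1: C_1 → C_0 sends each edge [p,q] (with p < q) to q − p. For instance
  ∂[1,3] = [3] − [1].
As a 9×27 matrix over Z this has rank 8, with invariant factors (1,1,1,1,1,1,1,1).

∂_2: C_2 → C_1 acts by ∂[p,q,r] = [q,r] − [p,r] + [p,q]. For instance
  ∂[1,2,3] = [2,3] − [1,3] + [1,2],
  ∂[0,4,8] = [4,8] − [0,8] + [0,4].
This gives a 27×18 integer matrix of rank 18; reducing to Smith normal form yields diagonal entries (1,1,1,1,1,1,1,1,1,1,1,1,1,1,1,1,1,2).

Computing H_k = (kernel of ∂_k) / (image of ∂_{k+1}):

  H_0: rank C_0 − rank ∂_1 = 9 − 8 = 1, and the invariant factors of ∂_1 are all 1, so H_0 = Z.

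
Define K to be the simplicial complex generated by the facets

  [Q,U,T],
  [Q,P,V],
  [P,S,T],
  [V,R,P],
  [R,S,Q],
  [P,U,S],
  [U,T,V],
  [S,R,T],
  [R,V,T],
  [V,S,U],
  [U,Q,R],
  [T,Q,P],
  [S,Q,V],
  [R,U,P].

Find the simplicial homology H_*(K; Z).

H_0 ≅ Z,  H_1 ≅ Z^2,  H_2 ≅ Z.

Take the total order P < Q < R < S < T < U < V on the vertex set. Then K (dimension 2) consists of the simplices:

  0-simplices (7): P, Q, R, S, T, U, V
  1-simplices (21): PQ, PR, PS, PT, PU, PV, QR, QS, QT, QU, QV, RS, RT, RU, RV, ST, SU, SV, TU, TV, UV
  2-simplices (14): PQT, PQV, PRU, PRV, PST, PSU, QRS, QRU, QSV, QTU, RST, RTV, SUV, TUV

giving chain groups C_0 ≅ Z^7, C_1 ≅ Z^21, C_2 ≅ Z^14.

∂_1: C_1 → C_0 maps an edge to its endpoints' difference, ∂[p,q] = q − p.
This gives a 7×21 integer matrix of rank 6; reducing to Smith normal form yields diagonal entries (1,1,1,1,1,1).

Boundary ∂_2: C_2 → C_1 acts by ∂[p,q,r] = [q,r] − [p,r] + [p,q]. For instance
  ∂PRU = RU − PU + PR,
  ∂RTV = TV − RV + RT.
The resulting 21×14 matrix has rank 13, and its Smith normal form has invariant factors (1,1,1,1,1,1,1,1,1,1,1,1,1).

Now H_k = ker ∂_k / im ∂_{k+1}, so:

  H_0: rank C_0 − rank ∂_1 = 7 − 6 = 1, and the invariant factors of ∂_1 are all 1, so H_0 ≅ Z.
  H_1: rank ker ∂_1 − rank ∂_2 = (21 − 6) − 13 = 2, and the invariant factors of ∂_2 are all 1, so H_1 ≅ Z^2.
  H_2: rank ker ∂_2 − rank ∂_3 = (14 − 13) − 0 = 1, and there is no ∂_3, so H_2 ≅ Z.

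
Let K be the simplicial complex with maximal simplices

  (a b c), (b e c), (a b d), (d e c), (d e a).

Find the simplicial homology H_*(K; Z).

Order the vertices as a < b < c < d < e. Listing each simplex with vertices in this order, K has dimension 2 with simplices:

  0-simplices (5): a, b, c, d, e
  1-simplices (10): ab, ac, ad, ae, bc, bd, be, cd, ce, de
  2-simplices (5): abc, abd, ade, bce, cde

so the chain groups are C_0 ≅ Z^5, C_1 ≅ Z^10, C_2 ≅ Z^5.

∂_1: C_1 → C_0 sends each edge [p,q] (with p < q) to q − p. For instance
  ∂bc = c − b.
This gives a 5×10 integer matrix of rank 4; reducing to Smith normal form yields diagonal entries (1,1,1,1).

Boundary ∂_2: C_2 → C_1 maps a triangle to the signed sum of its edges. For instance
  ∂abd = bd − ad + ab,
  ∂bce = ce − be + bc.
The 10×5 boundary matrix has rank 5 and Smith normal form diag(1,1,1,1,1).

Computing H_k = (kernel of ∂_k) / (image of ∂_{k+1}):

  H_0: rank C_0 − rank ∂_1 = 5 − 4 = 1, and the invariant factors of ∂_1 are all 1, so H_0 = Z.
  H_1: rank ker ∂_1 − rank ∂_2 = (10 − 4) − 5 = 1, and the invariant factors of ∂_2 are all 1, so H_1 = Z.
  H_2: rank ker ∂_2 − rank ∂_3 = (5 − 5) − 0 = 0, and there is no ∂_3, so H_2 = 0.

(K is a triangulation of the Möbius band.)

H_0 = Z,  H_1 = Z,  H_2 = 0.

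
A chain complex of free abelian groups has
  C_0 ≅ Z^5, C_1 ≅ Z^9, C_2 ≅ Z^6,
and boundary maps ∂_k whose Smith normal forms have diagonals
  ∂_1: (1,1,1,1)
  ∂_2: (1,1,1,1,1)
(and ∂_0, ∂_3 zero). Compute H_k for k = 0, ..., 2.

H_0: b_0 = 5 − 0 − 4 = 1; torsion from ∂_1 factors > 1: none. So H_0 = Z.
H_1: b_1 = 9 − 4 − 5 = 0; torsion from ∂_2 factors > 1: none. So H_1 = 0.
H_2: b_2 = 6 − 5 − 0 = 1; torsion from ∂_3 factors > 1: none. So H_2 = Z.

H_0 = Z,  H_1 = 0,  H_2 = Z.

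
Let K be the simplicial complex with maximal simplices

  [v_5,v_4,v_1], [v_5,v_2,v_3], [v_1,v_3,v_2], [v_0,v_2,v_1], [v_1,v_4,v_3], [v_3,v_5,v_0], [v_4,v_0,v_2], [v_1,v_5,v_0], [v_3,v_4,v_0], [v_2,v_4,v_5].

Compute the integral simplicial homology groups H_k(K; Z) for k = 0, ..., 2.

K has 6 vertices, 15 edges, 10 triangles.
rank ∂_0 = 0, rank ∂_1 = 5 ⇒ b_0 = 6 − 0 − 5 = 1; all invariant factors of ∂_1 are 1 so no torsion. So H_0 = Z.
rank ∂_1 = 5, rank ∂_2 = 10 ⇒ b_1 = 15 − 5 − 10 = 0; ∂_2 has invariant factor(s) [2] giving torsion. So H_1 = Z/2.
rank ∂_2 = 10, rank ∂_3 = 0 ⇒ b_2 = 10 − 10 − 0 = 0. So H_2 = 0.

H_0 = Z,  H_1 = Z/2,  H_2 = 0.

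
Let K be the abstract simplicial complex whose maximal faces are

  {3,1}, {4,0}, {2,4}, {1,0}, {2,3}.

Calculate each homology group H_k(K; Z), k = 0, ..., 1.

H_0 ≅ Z,  H_1 ≅ Z.

We work with the vertex ordering 0 < 1 < 2 < 3 < 4. The simplices of K, each written with vertices in increasing order, are:

  0-simplices (5): [0], [1], [2], [3], [4]
  1-simplices (5): [0,1], [0,4], [1,3], [2,3], [2,4]

Hence C_0 ≅ Z^5, C_1 ≅ Z^5.

Boundary ∂_1: C_1 → C_0 maps an edge to its endpoints' difference, ∂[p,q] = q − p.
The resulting 5×5 matrix has rank 4, and its Smith normal form has invariant factors (1,1,1,1).

Now H_k = ker ∂_k / im ∂_{k+1}, so:

  H_0: rank C_0 − rank ∂_1 = 5 − 4 = 1, and the invariant factors of ∂_1 are all 1, so H_0 = Z.
  H_1: rank ker ∂_1 − rank ∂_2 = (5 − 4) − 0 = 1, and there is no ∂_2, so H_1 = Z.

As a check, the Euler characteristic is 5 − 5 = 0, which agrees with 1 − 1 = 0.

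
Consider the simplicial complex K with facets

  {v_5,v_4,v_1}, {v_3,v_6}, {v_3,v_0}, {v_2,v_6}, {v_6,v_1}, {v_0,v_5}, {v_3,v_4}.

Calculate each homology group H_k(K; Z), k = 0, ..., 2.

H_0 ≅ Z,  H_1 ≅ Z^2,  H_2 = 0.

Order the vertices as v_0 < v_1 < v_2 < v_3 < v_4 < v_5 < v_6. Listing each simplex with vertices in this order, K has dimension 2 with simplices:

  0-simplices (7): [v_0], [v_1], [v_2], [v_3], [v_4], [v_5], [v_6]
  1-simplices (9): [v_0,v_3], [v_0,v_5], [v_1,v_4], [v_1,v_5], [v_1,v_6], [v_2,v_6], [v_3,v_4], [v_3,v_6], [v_4,v_5]
  2-simplices (1): [v_1,v_4,v_5]

so the chain groups are C_0 ≅ Z^7, C_1 ≅ Z^9, C_2 ≅ Z^1.

∂_1: C_1 → C_0 sends each edge [p,q] (with p < q) to q − p. For instance
  ∂[v_3,v_4] = [v_4] − [v_3].
The 7×9 boundary matrix has rank 6 and Smith normal form diag(1,1,1,1,1,1).

∂_2: C_2 → C_1 acts by ∂[p,q,r] = [q,r] − [p,r] + [p,q]. For instance
  ∂[v_1,v_4,v_5] = [v_4,v_5] − [v_1,v_5] + [v_1,v_4].
The 9×1 boundary matrix has rank 1 and Smith normal form diag(1).

Now H_k = ker ∂_k / im ∂_{k+1}, so:

  H_0: rank C_0 − rank ∂_1 = 7 − 6 = 1, and the invariant factors of ∂_1 are all 1, so H_0 = Z.
  H_1: rank ker ∂_1 − rank ∂_2 = (9 − 6) − 1 = 2, and the invariant factors of ∂_2 are all 1, so H_1 = Z^2.
  H_2: rank ker ∂_2 − rank ∂_3 = (1 − 1) − 0 = 0, and there is no ∂_3, so H_2 = 0.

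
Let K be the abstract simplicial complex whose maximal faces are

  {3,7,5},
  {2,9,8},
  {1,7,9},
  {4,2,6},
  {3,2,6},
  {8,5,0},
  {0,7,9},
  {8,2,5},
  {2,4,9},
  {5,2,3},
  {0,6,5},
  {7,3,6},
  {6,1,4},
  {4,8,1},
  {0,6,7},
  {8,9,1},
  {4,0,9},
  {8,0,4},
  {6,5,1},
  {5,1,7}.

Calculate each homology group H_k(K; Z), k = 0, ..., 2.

Fix the vertex order 0 < 1 < 2 < 3 < 4 < 5 < 6 < 7 < 8 < 9 and write every simplex with vertices in increasing order. Then dim K = 2 and the simplices of K are:

  0-simplices (10): [0], [1], [2], [3], [4], [5], [6], [7], [8], [9]
  1-simplices (30): (30 of them)
  2-simplices (20): (20 of them)

Hence C_0 ≅ Z^10, C_1 ≅ Z^30, C_2 ≅ Z^20.

The boundary map ∂_1: C_1 → C_0 maps an edge to its endpoints' difference, ∂[p,q] = q − p.
As a 10×30 matrix over Z this has rank 9, with invariant factors (1,1,1,1,1,1,1,1,1).

Boundary ∂_2: C_2 → C_1 maps a triangle to the signed sum of its edges. For instance
  ∂[0,7,9] = [7,9] − [0,9] + [0,7],
  ∂[3,5,7] = [5,7] − [3,7] + [3,5].
This gives a 30×20 integer matrix of rank 20; reducing to Smith normal form yields diagonal entries (1,1,1,1,1,1,1,1,1,1,1,1,1,1,1,1,1,1,1,2).

Now H_k = ker ∂_k / im ∂_{k+1}, so:

  H_0: rank C_0 − rank ∂_1 = 10 − 9 = 1, and the invariant factors of ∂_1 are all 1, so H_0 ≅ Z.
  H_1: rank ker ∂_1 − rank ∂_2 = (30 − 9) − 20 = 1, and ∂_2 has invariant factor 2 > 1, so H_1 ≅ Z ⊕ Z/2.
  H_2: rank ker ∂_2 − rank ∂_3 = (20 − 20) − 0 = 0, and there is no ∂_3, so H_2 ≅ 0.

H_0 = Z,  H_1 = Z ⊕ Z/2,  H_2 = 0.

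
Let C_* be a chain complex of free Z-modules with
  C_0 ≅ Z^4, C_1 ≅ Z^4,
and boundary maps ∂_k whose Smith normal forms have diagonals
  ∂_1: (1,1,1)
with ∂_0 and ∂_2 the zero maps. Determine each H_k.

H_0: b_0 = 4 − 0 − 3 = 1; torsion from ∂_1 factors > 1: none. So H_0 ≅ Z.
H_1: b_1 = 4 − 3 − 0 = 1; torsion from ∂_2 factors > 1: none. So H_1 ≅ Z.

H_0 ≅ Z,  H_1 ≅ Z.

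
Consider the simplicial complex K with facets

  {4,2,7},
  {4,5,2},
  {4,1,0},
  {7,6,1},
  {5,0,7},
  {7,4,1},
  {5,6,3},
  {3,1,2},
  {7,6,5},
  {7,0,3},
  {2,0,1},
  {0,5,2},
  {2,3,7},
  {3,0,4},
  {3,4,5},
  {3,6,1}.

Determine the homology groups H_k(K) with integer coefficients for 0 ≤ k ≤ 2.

H_0 ≅ Z,  H_1 ≅ Z^2,  H_2 ≅ Z.

We work with the vertex ordering 0 < 1 < 2 < 3 < 4 < 5 < 6 < 7. The simplices of K, each written with vertices in increasing order, are:

  0-simplices (8): [0], [1], [2], [3], [4], [5], [6], [7]
  1-simplices (24): (24 of them)
  2-simplices (16): [0,1,2], [0,1,4], [0,2,5], [0,3,4], [0,3,7], [0,5,7], [1,2,3], [1,3,6], [1,4,7], [1,6,7], [2,3,7], [2,4,5], [2,4,7], [3,4,5], [3,5,6], [5,6,7]

giving chain groups C_0 ≅ Z^8, C_1 ≅ Z^24, C_2 ≅ Z^16.

∂_1: C_1 → C_0 maps an edge to its endpoints' difference, ∂[p,q] = q − p. For instance
  ∂[2,3] = [3] − [2].
As a 8×24 matrix over Z this has rank 7, with invariant factors (1,1,1,1,1,1,1).

The boundary map ∂_2: C_2 → C_1 sends each 2-simplex [p,q,r] to [q,r] − [p,r] + [p,q]. For instance
  ∂[0,1,2] = [1,2] − [0,2] + [0,1],
  ∂[0,3,7] = [3,7] − [0,7] + [0,3].
The 24×16 boundary matrix has rank 15 and Smith normal form diag(1,1,1,1,1,1,1,1,1,1,1,1,1,1,1).

Computing H_k = (kernel of ∂_k) / (image of ∂_{k+1}):

  H_0: rank C_0 − rank ∂_1 = 8 − 7 = 1, and the invariant factors of ∂_1 are all 1, so H_0 = Z.
  H_1: rank ker ∂_1 − rank ∂_2 = (24 − 7) − 15 = 2, and the invariant factors of ∂_2 are all 1, so H_1 = Z^2.
  H_2: rank ker ∂_2 − rank ∂_3 = (16 − 15) − 0 = 1, and there is no ∂_3, so H_2 = Z.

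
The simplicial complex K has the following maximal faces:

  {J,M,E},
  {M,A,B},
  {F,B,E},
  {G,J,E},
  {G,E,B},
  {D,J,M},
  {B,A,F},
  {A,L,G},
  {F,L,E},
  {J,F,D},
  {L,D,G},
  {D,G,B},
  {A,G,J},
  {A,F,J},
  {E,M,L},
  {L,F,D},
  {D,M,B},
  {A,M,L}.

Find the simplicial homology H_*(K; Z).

H_0 ≅ Z,  H_1 ≅ Z^2,  H_2 ≅ Z.

K has 9 vertices, 27 edges, 18 triangles.
rank ∂_0 = 0, rank ∂_1 = 8 ⇒ b_0 = 9 − 0 − 8 = 1; all invariant factors of ∂_1 are 1 so no torsion. So H_0 ≅ Z.
rank ∂_1 = 8, rank ∂_2 = 17 ⇒ b_1 = 27 − 8 − 17 = 2; all invariant factors of ∂_2 are 1 so no torsion. So H_1 ≅ Z^2.
rank ∂_2 = 17, rank ∂_3 = 0 ⇒ b_2 = 18 − 17 − 0 = 1. So H_2 ≅ Z.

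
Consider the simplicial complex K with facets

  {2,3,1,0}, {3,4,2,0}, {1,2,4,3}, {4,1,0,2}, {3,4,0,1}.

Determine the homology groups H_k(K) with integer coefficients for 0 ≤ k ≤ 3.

H_0 ≅ Z,  H_1 = 0,  H_2 = 0,  H_3 ≅ Z.

We work with the vertex ordering 0 < 1 < 2 < 3 < 4. The simplices of K, each written with vertices in increasing order, are:

  0-simplices (5): [0], [1], [2], [3], [4]
  1-simplices (10): [0,1], [0,2], [0,3], [0,4], [1,2], [1,3], [1,4], [2,3], [2,4], [3,4]
  2-simplices (10): [0,1,2], [0,1,3], [0,1,4], [0,2,3], [0,2,4], [0,3,4], [1,2,3], [1,2,4], [1,3,4], [2,3,4]
  3-simplices (5): [0,1,2,3], [0,1,2,4], [0,1,3,4], [0,2,3,4], [1,2,3,4]

giving chain groups C_0 ≅ Z^5, C_1 ≅ Z^10, C_2 ≅ Z^10, C_3 ≅ Z^5.

Boundary ∂_1: C_1 → C_0 maps an edge to its endpoints' difference, ∂[p,q] = q − p. For instance
  ∂[2,3] = [3] − [2].
As a 5×10 matrix over Z this has rank 4, with invariant factors (1,1,1,1).

The boundary map ∂_2: C_2 → C_1 sends each 2-simplex [p,q,r] to [q,r] − [p,r] + [p,q]. For instance
  ∂[0,2,3] = [2,3] − [0,3] + [0,2],
  ∂[0,2,4] = [2,4] − [0,4] + [0,2].
As a 10×10 matrix over Z this has rank 6, with invariant factors (1,1,1,1,1,1).

∂_3: C_3 → C_2 sends each 3-simplex σ to the alternating sum Σ_i (−1)^i (σ with its i-th vertex removed). For instance
  ∂[0,1,3,4] = [1,3,4] − [0,3,4] + [0,1,4] − [0,1,3],
  ∂[0,1,2,4] = [1,2,4] − [0,2,4] + [0,1,4] − [0,1,2].
The 10×5 boundary matrix has rank 4 and Smith normal form diag(1,1,1,1).

From H_k ≅ ker(∂_k) / im(∂_{k+1}) we obtain:

  H_0: rank C_0 − rank ∂_1 = 5 − 4 = 1, and the invariant factors of ∂_1 are all 1, so H_0 = Z.
  H_1: rank ker ∂_1 − rank ∂_2 = (10 − 4) − 6 = 0, and the invariant factors of ∂_2 are all 1, so H_1 = 0.
  H_2: rank ker ∂_2 − rank ∂_3 = (10 − 6) − 4 = 0, and the invariant factors of ∂_3 are all 1, so H_2 = 0.
  H_3: rank ker ∂_3 − rank ∂_4 = (5 − 4) − 0 = 1, and there is no ∂_4, so H_3 = Z.

(K is a triangulation of the 3-sphere S^3.)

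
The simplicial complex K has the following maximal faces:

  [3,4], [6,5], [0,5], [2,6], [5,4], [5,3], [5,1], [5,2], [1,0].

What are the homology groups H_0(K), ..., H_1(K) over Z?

Take the total order 0 < 1 < 2 < 3 < 4 < 5 < 6 on the vertex set. Then K (dimension 1) consists of the simplices:

  0-simplices (7): [0], [1], [2], [3], [4], [5], [6]
  1-simplices (9): [0,1], [0,5], [1,5], [2,5], [2,6], [3,4], [3,5], [4,5], [5,6]

so the chain groups are C_0 ≅ Z^7, C_1 ≅ Z^9.

The boundary map ∂_1: C_1 → C_0 sends each edge [p,q] (with p < q) to q − p.
The 7×9 boundary matrix has rank 6 and Smith normal form diag(1,1,1,1,1,1).

Reading off H_k = ker ∂_k / im ∂_{k+1}:

  H_0: rank C_0 − rank ∂_1 = 7 − 6 = 1, and the invariant factors of ∂_1 are all 1, so H_0 ≅ Z.
  H_1: rank ker ∂_1 − rank ∂_2 = (9 − 6) − 0 = 3, and there is no ∂_2, so H_1 ≅ Z^3.

H_0 = Z,  H_1 = Z^3.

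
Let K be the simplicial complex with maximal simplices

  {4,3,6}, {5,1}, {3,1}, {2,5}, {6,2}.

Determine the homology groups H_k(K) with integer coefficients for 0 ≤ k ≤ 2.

H_0 ≅ Z,  H_1 ≅ Z,  H_2 = 0.

Take the total order 1 < 2 < 3 < 4 < 5 < 6 on the vertex set. Then K (dimension 2) consists of the simplices:

  0-simplices (6): [1], [2], [3], [4], [5], [6]
  1-simplices (7): [1,3], [1,5], [2,5], [2,6], [3,4], [3,6], [4,6]
  2-simplices (1): [3,4,6]

giving chain groups C_0 ≅ Z^6, C_1 ≅ Z^7, C_2 ≅ Z^1.

∂_1: C_1 → C_0 maps an edge to its endpoints' difference, ∂[p,q] = q − p. For instance
  ∂[1,3] = [3] − [1].
As a 6×7 matrix over Z this has rank 5, with invariant factors (1,1,1,1,1).

Boundary ∂_2: C_2 → C_1 sends each 2-simplex [p,q,r] to [q,r] − [p,r] + [p,q]. For instance
  ∂[3,4,6] = [4,6] − [3,6] + [3,4].
This gives a 7×1 integer matrix of rank 1; reducing to Smith normal form yields diagonal entries (1).

Computing H_k = (kernel of ∂_k) / (image of ∂_{k+1}):

  H_0: rank C_0 − rank ∂_1 = 6 − 5 = 1, and the invariant factors of ∂_1 are all 1, so H_0 = Z.
  H_1: rank ker ∂_1 − rank ∂_2 = (7 − 5) − 1 = 1, and the invariant factors of ∂_2 are all 1, so H_1 = Z.
  H_2: rank ker ∂_2 − rank ∂_3 = (1 − 1) − 0 = 0, and there is no ∂_3, so H_2 = 0.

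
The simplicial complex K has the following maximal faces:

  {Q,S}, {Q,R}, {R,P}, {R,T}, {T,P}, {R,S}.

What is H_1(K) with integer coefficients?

H_1 = Z^2.

We work with the vertex ordering P < Q < R < S < T. The simplices of K, each written with vertices in increasing order, are:

  0-simplices (5): P, Q, R, S, T
  1-simplices (6): PR, PT, QR, QS, RS, RT

giving chain groups C_0 ≅ Z^5, C_1 ≅ Z^6.

∂_1: C_1 → C_0 sends each edge [p,q] (with p < q) to q − p. For instance
  ∂RS = S − R.
This gives a 5×6 integer matrix of rank 4; reducing to Smith normal form yields diagonal entries (1,1,1,1).

Now H_k = ker ∂_k / im ∂_{k+1}, so:

  H_1: rank ker ∂_1 − rank ∂_2 = (6 − 4) − 0 = 2, and there is no ∂_2, so H_1 ≅ Z^2.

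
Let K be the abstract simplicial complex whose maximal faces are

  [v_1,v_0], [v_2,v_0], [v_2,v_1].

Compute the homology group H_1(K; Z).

H_1 = Z.

Fix the vertex order v_0 < v_1 < v_2 and write every simplex with vertices in increasing order. Then dim K = 1 and the simplices of K are:

  0-simplices (3): [v_0], [v_1], [v_2]
  1-simplices (3): [v_0,v_1], [v_0,v_2], [v_1,v_2]

Hence C_0 ≅ Z^3, C_1 ≅ Z^3.

Boundary ∂_1: C_1 → C_0 maps an edge to its endpoints' difference, ∂[p,q] = q − p. For instance
  ∂[v_0,v_2] = [v_2] − [v_0].
As a 3×3 matrix over Z this has rank 2, with invariant factors (1,1).

Computing H_k = (kernel of ∂_k) / (image of ∂_{k+1}):

  H_1: rank ker ∂_1 − rank ∂_2 = (3 − 2) − 0 = 1, and there is no ∂_2, so H_1 ≅ Z.

(K is a triangulation of the circle S^1.)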